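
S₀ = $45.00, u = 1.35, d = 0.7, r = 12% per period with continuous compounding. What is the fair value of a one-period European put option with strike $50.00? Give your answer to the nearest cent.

$5.62

Risk-neutral probability p = (e^0.12 − 0.7)/(1.35 − 0.7) = 0.4275/0.6500 = 0.6577
Terminal stock prices: S_u = 60.75, S_d = 31.5
Terminal payoffs (K − S): max(-10.75, 0) = 0, max(18.5, 0) = 18.5
Node 0 (S = 45): V_0 = e^(−0.12)·[0.6577·0.0000 + 0.3423·18.5000] = 5.6167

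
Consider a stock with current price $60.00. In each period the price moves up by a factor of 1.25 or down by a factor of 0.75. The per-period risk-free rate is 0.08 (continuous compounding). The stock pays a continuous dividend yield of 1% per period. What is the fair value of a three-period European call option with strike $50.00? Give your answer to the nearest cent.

$21.26

Per-period risk-free factor R = e^0.08 = 1.0833; dividend-adjusted growth = e^(0.08−0.01) = 1.0725.
Risk-neutral probability p = (1.0725 − 0.75)/(1.25 − 0.75) = 0.3225/0.5000 = 0.6450
Terminal stock prices: S_uuu = 117.2, S_uud = 70.31, S_udd = 42.19, S_ddd = 25.31
Terminal payoffs (S − K): max(67.19, 0) = 67.19, max(20.31, 0) = 20.31, max(-7.812, 0) = 0, max(-24.69, 0) = 0
Node uu (S = 93.75): V_uu = e^(−0.08)·[0.6450·67.1875 + 0.3550·20.3125] = 46.6614
Node ud (S = 56.25): V_ud = e^(−0.08)·[0.6450·20.3125 + 0.3550·0.0000] = 12.0946
Node dd (S = 33.75): V_dd = e^(−0.08)·[0.6450·0.0000 + 0.3550·0.0000] = 0.0000
Node u (S = 75): V_u = e^(−0.08)·[0.6450·46.6614 + 0.3550·12.0946] = 31.7466
Node d (S = 45): V_d = e^(−0.08)·[0.6450·12.0946 + 0.3550·0.0000] = 7.2014
Node 0 (S = 60): V_0 = e^(−0.08)·[0.6450·31.7466 + 0.3550·7.2014] = 21.2626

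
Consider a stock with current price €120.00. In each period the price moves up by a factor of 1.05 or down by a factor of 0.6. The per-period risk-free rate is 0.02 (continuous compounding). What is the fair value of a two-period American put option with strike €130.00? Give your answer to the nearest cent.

Risk-neutral probability p = (e^0.02 − 0.6)/(1.05 − 0.6) = 0.4202/0.4500 = 0.9338
Terminal stock prices: S_uu = 132.3, S_ud = 75.6, S_dd = 43.2
Terminal payoffs (K − S): max(-2.3, 0) = 0, max(54.4, 0) = 54.4, max(86.8, 0) = 86.8
Node u (S = 126): continuation = e^(−0.02)·[0.9338·0.0000 + 0.0662·54.4000] = 3.5310; exercise value = 4.0000 > continuation, so V_u = 4.0000 (exercise)
Node d (S = 72): continuation = e^(−0.02)·[0.9338·54.4000 + 0.0662·86.8000] = 55.4258; exercise value = 58.0000 > continuation, so V_d = 58.0000 (exercise)
Node 0 (S = 120): continuation = e^(−0.02)·[0.9338·4.0000 + 0.0662·58.0000] = 7.4258; exercise value = 10.0000 > continuation, so V_0 = 10.0000 (exercise)

€10.00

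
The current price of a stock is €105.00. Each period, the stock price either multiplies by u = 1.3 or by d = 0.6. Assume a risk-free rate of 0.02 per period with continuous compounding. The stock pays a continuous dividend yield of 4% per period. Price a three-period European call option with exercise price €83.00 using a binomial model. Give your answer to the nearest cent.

€31.22

Per-period risk-free factor R = e^0.02 = 1.0202; dividend-adjusted growth = e^(0.02−0.04) = 0.9802.
Risk-neutral probability p = (0.9802 − 0.6)/(1.3 − 0.6) = 0.3802/0.7000 = 0.5431
Terminal stock prices: S_uuu = 230.7, S_uud = 106.5, S_udd = 49.14, S_ddd = 22.68
Terminal payoffs (S − K): max(147.7, 0) = 147.7, max(23.47, 0) = 23.47, max(-33.86, 0) = 0, max(-60.32, 0) = 0
Node uu (S = 177.5): V_uu = e^(−0.02)·[0.5431·147.6850 + 0.4569·23.4700] = 89.1356
Node ud (S = 81.9): V_ud = e^(−0.02)·[0.5431·23.4700 + 0.4569·0.0000] = 12.4951
Node dd (S = 37.8): V_dd = e^(−0.02)·[0.5431·0.0000 + 0.4569·0.0000] = 0.0000
Node u (S = 136.5): V_u = e^(−0.02)·[0.5431·89.1356 + 0.4569·12.4951] = 53.0500
Node d (S = 63): V_d = e^(−0.02)·[0.5431·12.4951 + 0.4569·0.0000] = 6.6522
Node 0 (S = 105): V_0 = e^(−0.02)·[0.5431·53.0500 + 0.4569·6.6522] = 31.2220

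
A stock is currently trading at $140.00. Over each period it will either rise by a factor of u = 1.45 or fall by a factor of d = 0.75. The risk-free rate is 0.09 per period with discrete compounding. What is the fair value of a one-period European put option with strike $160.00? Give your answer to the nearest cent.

$25.95

Risk-neutral probability p = (1 + 0.09 − 0.75)/(1.45 − 0.75) = 0.3400/0.7000 = 0.4857
Terminal stock prices: S_u = 203, S_d = 105
Terminal payoffs (K − S): max(-43, 0) = 0, max(55, 0) = 55
Node 0 (S = 140): V_0 = 1/1.09·[0.4857·0.0000 + 0.5143·55.0000] = 25.9502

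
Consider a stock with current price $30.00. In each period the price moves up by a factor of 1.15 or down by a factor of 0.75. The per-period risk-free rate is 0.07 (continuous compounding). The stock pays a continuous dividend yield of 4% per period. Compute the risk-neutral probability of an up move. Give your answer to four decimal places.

p = 0.7011

Per-period risk-free factor R = e^0.07 = 1.0725; dividend-adjusted growth = e^(0.07−0.04) = 1.0305.
Risk-neutral probability p = (1.0305 − 0.75)/(1.15 − 0.75) = 0.2805/0.4000 = 0.7011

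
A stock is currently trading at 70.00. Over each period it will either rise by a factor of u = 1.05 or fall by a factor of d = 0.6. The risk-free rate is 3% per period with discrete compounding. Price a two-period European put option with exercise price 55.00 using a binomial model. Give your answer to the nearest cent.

0.93

Risk-neutral probability p = (1 + 0.03 − 0.6)/(1.05 − 0.6) = 0.4300/0.4500 = 0.9556
Terminal stock prices: S_uu = 77.17, S_ud = 44.1, S_dd = 25.2
Terminal payoffs (K − S): max(-22.17, 0) = 0, max(10.9, 0) = 10.9, max(29.8, 0) = 29.8
Node u (S = 73.5): V_u = 1/1.03·[0.9556·0.0000 + 0.0444·10.9000] = 0.4703
Node d (S = 42): V_d = 1/1.03·[0.9556·10.9000 + 0.0444·29.8000] = 11.3981
Node 0 (S = 70): V_0 = 1/1.03·[0.9556·0.4703 + 0.0444·11.3981] = 0.9282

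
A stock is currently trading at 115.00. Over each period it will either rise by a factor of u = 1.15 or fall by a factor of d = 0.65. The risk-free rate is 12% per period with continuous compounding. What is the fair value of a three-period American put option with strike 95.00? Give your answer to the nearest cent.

1.11

Risk-neutral probability p = (e^0.12 − 0.65)/(1.15 − 0.65) = 0.4775/0.5000 = 0.9550
Terminal stock prices: S_uuu = 174.9, S_uud = 98.86, S_udd = 55.88, S_ddd = 31.58
Terminal payoffs (K − S): max(-79.9, 0) = 0, max(-3.857, 0) = 0, max(39.12, 0) = 39.12, max(63.42, 0) = 63.42
Node uu (S = 152.1): continuation = e^(−0.12)·[0.9550·0.0000 + 0.0450·0.0000] = 0.0000; exercise value = 0.0000 ≤ continuation, so V_uu = 0.0000
Node ud (S = 85.96): continuation = e^(−0.12)·[0.9550·0.0000 + 0.0450·39.1244] = 1.5617; exercise value = 9.0375 > continuation, so V_ud = 9.0375 (exercise)
Node dd (S = 48.59): continuation = e^(−0.12)·[0.9550·39.1244 + 0.0450·63.4181] = 35.6699; exercise value = 46.4125 > continuation, so V_dd = 46.4125 (exercise)
Node u (S = 132.2): continuation = e^(−0.12)·[0.9550·0.0000 + 0.0450·9.0375] = 0.3607; exercise value = 0.0000 ≤ continuation, so V_u = 0.3607
Node d (S = 74.75): continuation = e^(−0.12)·[0.9550·9.0375 + 0.0450·46.4125] = 9.5074; exercise value = 20.2500 > continuation, so V_d = 20.2500 (exercise)
Node 0 (S = 115): continuation = e^(−0.12)·[0.9550·0.3607 + 0.0450·20.2500] = 1.1139; exercise value = 0.0000 ≤ continuation, so V_0 = 1.1139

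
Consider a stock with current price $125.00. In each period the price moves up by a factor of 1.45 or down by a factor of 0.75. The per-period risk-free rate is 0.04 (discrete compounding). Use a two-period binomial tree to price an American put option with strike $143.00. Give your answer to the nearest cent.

$29.32

Risk-neutral probability p = (1 + 0.04 − 0.75)/(1.45 − 0.75) = 0.2900/0.7000 = 0.4143
Terminal stock prices: S_uu = 262.8, S_ud = 135.9, S_dd = 70.31
Terminal payoffs (K − S): max(-119.8, 0) = 0, max(7.062, 0) = 7.062, max(72.69, 0) = 72.69
Node u (S = 181.2): continuation = 1/1.04·[0.4143·0.0000 + 0.5857·7.0625] = 3.9775; exercise value = 0.0000 ≤ continuation, so V_u = 3.9775
Node d (S = 93.75): continuation = 1/1.04·[0.4143·7.0625 + 0.5857·72.6875] = 43.7500; exercise value = 49.2500 > continuation, so V_d = 49.2500 (exercise)
Node 0 (S = 125): continuation = 1/1.04·[0.4143·3.9775 + 0.5857·49.2500] = 29.3214; exercise value = 18.0000 ≤ continuation, so V_0 = 29.3214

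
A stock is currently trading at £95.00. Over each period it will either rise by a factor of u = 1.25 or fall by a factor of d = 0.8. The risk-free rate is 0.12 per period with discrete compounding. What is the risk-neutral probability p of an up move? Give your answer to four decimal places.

Risk-neutral probability p = (1 + 0.12 − 0.8)/(1.25 − 0.8) = 0.3200/0.4500 = 0.7111

p = 0.7111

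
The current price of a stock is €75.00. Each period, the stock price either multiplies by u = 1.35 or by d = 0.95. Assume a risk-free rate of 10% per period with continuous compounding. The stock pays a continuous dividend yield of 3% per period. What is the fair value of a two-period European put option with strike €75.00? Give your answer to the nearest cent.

€2.88

Per-period risk-free factor R = e^0.1 = 1.1052; dividend-adjusted growth = e^(0.1−0.03) = 1.0725.
Risk-neutral probability p = (1.0725 − 0.95)/(1.35 − 0.95) = 0.1225/0.4000 = 0.3063
Terminal stock prices: S_uu = 136.7, S_ud = 96.19, S_dd = 67.69
Terminal payoffs (K − S): max(-61.69, 0) = 0, max(-21.19, 0) = 0, max(7.312, 0) = 7.312
Node u (S = 101.2): V_u = e^(−0.1)·[0.3063·0.0000 + 0.6937·0.0000] = 0.0000
Node d (S = 71.25): V_d = e^(−0.1)·[0.3063·0.0000 + 0.6937·7.3125] = 4.5901
Node 0 (S = 75): V_0 = e^(−0.1)·[0.3063·0.0000 + 0.6937·4.5901] = 2.8813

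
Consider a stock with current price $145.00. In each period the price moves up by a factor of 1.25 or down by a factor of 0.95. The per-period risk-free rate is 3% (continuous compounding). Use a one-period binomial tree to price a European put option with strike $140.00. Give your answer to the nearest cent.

Risk-neutral probability p = (e^0.03 − 0.95)/(1.25 − 0.95) = 0.0805/0.3000 = 0.2682
Terminal stock prices: S_u = 181.2, S_d = 137.8
Terminal payoffs (K − S): max(-41.25, 0) = 0, max(2.25, 0) = 2.25
Node 0 (S = 145): V_0 = e^(−0.03)·[0.2682·0.0000 + 0.7318·2.2500] = 1.5979

$1.60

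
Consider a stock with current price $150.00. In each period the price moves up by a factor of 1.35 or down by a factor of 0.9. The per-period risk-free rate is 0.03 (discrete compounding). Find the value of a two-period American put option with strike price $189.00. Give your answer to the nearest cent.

$39.00

Risk-neutral probability p = (1 + 0.03 − 0.9)/(1.35 − 0.9) = 0.1300/0.4500 = 0.2889
Terminal stock prices: S_uu = 273.4, S_ud = 182.2, S_dd = 121.5
Terminal payoffs (K − S): max(-84.38, 0) = 0, max(6.75, 0) = 6.75, max(67.5, 0) = 67.5
Node u (S = 202.5): continuation = 1/1.03·[0.2889·0.0000 + 0.7111·6.7500] = 4.6602; exercise value = 0.0000 ≤ continuation, so V_u = 4.6602
Node d (S = 135): continuation = 1/1.03·[0.2889·6.7500 + 0.7111·67.5000] = 48.4951; exercise value = 54.0000 > continuation, so V_d = 54.0000 (exercise)
Node 0 (S = 150): continuation = 1/1.03·[0.2889·4.6602 + 0.7111·54.0000] = 38.5886; exercise value = 39.0000 > continuation, so V_0 = 39.0000 (exercise)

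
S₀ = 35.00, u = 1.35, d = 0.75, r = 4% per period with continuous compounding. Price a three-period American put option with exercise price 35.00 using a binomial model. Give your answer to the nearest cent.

Risk-neutral probability p = (e^0.04 − 0.75)/(1.35 − 0.75) = 0.2908/0.6000 = 0.4847
Terminal stock prices: S_uuu = 86.11, S_uud = 47.84, S_udd = 26.58, S_ddd = 14.77
Terminal payoffs (K − S): max(-51.11, 0) = 0, max(-12.84, 0) = 0, max(8.422, 0) = 8.422, max(20.23, 0) = 20.23
Node uu (S = 63.79): continuation = e^(−0.04)·[0.4847·0.0000 + 0.5153·0.0000] = 0.0000; exercise value = 0.0000 ≤ continuation, so V_uu = 0.0000
Node ud (S = 35.44): continuation = e^(−0.04)·[0.4847·0.0000 + 0.5153·8.4219] = 4.1698; exercise value = 0.0000 ≤ continuation, so V_ud = 4.1698
Node dd (S = 19.69): continuation = e^(−0.04)·[0.4847·8.4219 + 0.5153·20.2344] = 13.9401; exercise value = 15.3125 > continuation, so V_dd = 15.3125 (exercise)
Node u (S = 47.25): continuation = e^(−0.04)·[0.4847·0.0000 + 0.5153·4.1698] = 2.0645; exercise value = 0.0000 ≤ continuation, so V_u = 2.0645
Node d (S = 26.25): continuation = e^(−0.04)·[0.4847·4.1698 + 0.5153·15.3125] = 9.5231; exercise value = 8.7500 ≤ continuation, so V_d = 9.5231
Node 0 (S = 35): continuation = e^(−0.04)·[0.4847·2.0645 + 0.5153·9.5231] = 5.6764; exercise value = 0.0000 ≤ continuation, so V_0 = 5.6764

5.68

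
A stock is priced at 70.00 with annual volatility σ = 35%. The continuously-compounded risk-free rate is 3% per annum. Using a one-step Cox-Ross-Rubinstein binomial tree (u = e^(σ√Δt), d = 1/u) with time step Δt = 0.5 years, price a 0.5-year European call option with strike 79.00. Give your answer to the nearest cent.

CRR parameters: u = e^(σ√Δt) = e^(0.35·√0.5) = 1.2808, d = 1/u = 0.7808
Per-period rate: rΔt = 0.03·0.5 = 0.015, so R = e^0.015 = 1.0151
Risk-neutral probability p = (e^0.015 − 0.7808)/(1.2808 − 0.7808) = 0.2344/0.5000 = 0.4687
Terminal stock prices: S_u = 89.66, S_d = 54.65
Terminal payoffs (S − K): max(10.66, 0) = 10.66, max(-24.35, 0) = 0
Node 0 (S = 70): V_0 = e^(−0.015)·[0.4687·10.6562 + 0.5313·0.0000] = 4.9199

4.92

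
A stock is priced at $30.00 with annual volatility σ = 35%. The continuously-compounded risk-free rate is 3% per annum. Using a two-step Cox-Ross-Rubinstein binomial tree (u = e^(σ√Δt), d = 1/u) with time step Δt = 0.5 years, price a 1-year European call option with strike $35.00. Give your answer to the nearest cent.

CRR parameters: u = e^(σ√Δt) = e^(0.35·√0.5) = 1.2808, d = 1/u = 0.7808
Per-period rate: rΔt = 0.03·0.5 = 0.015, so R = e^0.015 = 1.0151
Risk-neutral probability p = (e^0.015 − 0.7808)/(1.2808 − 0.7808) = 0.2344/0.5000 = 0.4687
Terminal stock prices: S_uu = 49.21, S_ud = 30, S_dd = 18.29
Terminal payoffs (S − K): max(14.21, 0) = 14.21, max(-5, 0) = 0, max(-16.71, 0) = 0
Node u (S = 38.42): V_u = e^(−0.015)·[0.4687·14.2137 + 0.5313·0.0000] = 6.5623
Node d (S = 23.42): V_d = e^(−0.015)·[0.4687·0.0000 + 0.5313·0.0000] = 0.0000
Node 0 (S = 30): V_0 = e^(−0.015)·[0.4687·6.5623 + 0.5313·0.0000] = 3.0297

$3.03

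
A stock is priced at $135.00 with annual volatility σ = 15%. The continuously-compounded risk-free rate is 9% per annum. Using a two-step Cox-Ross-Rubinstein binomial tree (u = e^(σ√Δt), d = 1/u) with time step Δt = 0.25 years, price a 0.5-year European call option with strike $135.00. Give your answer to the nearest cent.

CRR parameters: u = e^(σ√Δt) = e^(0.15·√0.25) = 1.0779, d = 1/u = 0.9277
Per-period rate: rΔt = 0.09·0.25 = 0.0225, so R = e^0.0225 = 1.0228
Risk-neutral probability p = (e^0.0225 − 0.9277)/(1.0779 − 0.9277) = 0.0950/0.1501 = 0.6328
Terminal stock prices: S_uu = 156.8, S_ud = 135, S_dd = 116.2
Terminal payoffs (S − K): max(21.85, 0) = 21.85, max(0, 0) = 0, max(-18.8, 0) = 0
Node u (S = 145.5): V_u = e^(−0.0225)·[0.6328·21.8476 + 0.3672·0.0000] = 13.5179
Node d (S = 125.2): V_d = e^(−0.0225)·[0.6328·0.0000 + 0.3672·0.0000] = 0.0000
Node 0 (S = 135): V_0 = e^(−0.0225)·[0.6328·13.5179 + 0.3672·0.0000] = 8.3641

$8.36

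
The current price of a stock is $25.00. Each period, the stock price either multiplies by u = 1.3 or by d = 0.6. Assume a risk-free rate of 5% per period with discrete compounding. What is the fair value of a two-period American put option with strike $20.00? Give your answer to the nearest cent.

Risk-neutral probability p = (1 + 0.05 − 0.6)/(1.3 − 0.6) = 0.4500/0.7000 = 0.6429
Terminal stock prices: S_uu = 42.25, S_ud = 19.5, S_dd = 9
Terminal payoffs (K − S): max(-22.25, 0) = 0, max(0.5, 0) = 0.5, max(11, 0) = 11
Node u (S = 32.5): continuation = 1/1.05·[0.6429·0.0000 + 0.3571·0.5000] = 0.1701; exercise value = 0.0000 ≤ continuation, so V_u = 0.1701
Node d (S = 15): continuation = 1/1.05·[0.6429·0.5000 + 0.3571·11.0000] = 4.0476; exercise value = 5.0000 > continuation, so V_d = 5.0000 (exercise)
Node 0 (S = 25): continuation = 1/1.05·[0.6429·0.1701 + 0.3571·5.0000] = 1.8048; exercise value = 0.0000 ≤ continuation, so V_0 = 1.8048

$1.80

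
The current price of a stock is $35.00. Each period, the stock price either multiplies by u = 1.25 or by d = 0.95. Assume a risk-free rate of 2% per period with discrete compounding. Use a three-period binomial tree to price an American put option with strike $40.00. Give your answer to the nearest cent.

Risk-neutral probability p = (1 + 0.02 − 0.95)/(1.25 − 0.95) = 0.0700/0.3000 = 0.2333
Terminal stock prices: S_uuu = 68.36, S_uud = 51.95, S_udd = 39.48, S_ddd = 30.01
Terminal payoffs (K − S): max(-28.36, 0) = 0, max(-11.95, 0) = 0, max(0.5156, 0) = 0.5156, max(9.992, 0) = 9.992
Node uu (S = 54.69): continuation = 1/1.02·[0.2333·0.0000 + 0.7667·0.0000] = 0.0000; exercise value = 0.0000 ≤ continuation, so V_uu = 0.0000
Node ud (S = 41.56): continuation = 1/1.02·[0.2333·0.0000 + 0.7667·0.5156] = 0.3876; exercise value = 0.0000 ≤ continuation, so V_ud = 0.3876
Node dd (S = 31.59): continuation = 1/1.02·[0.2333·0.5156 + 0.7667·9.9919] = 7.6282; exercise value = 8.4125 > continuation, so V_dd = 8.4125 (exercise)
Node u (S = 43.75): continuation = 1/1.02·[0.2333·0.0000 + 0.7667·0.3876] = 0.2913; exercise value = 0.0000 ≤ continuation, so V_u = 0.2913
Node d (S = 33.25): continuation = 1/1.02·[0.2333·0.3876 + 0.7667·8.4125] = 6.4118; exercise value = 6.7500 > continuation, so V_d = 6.7500 (exercise)
Node 0 (S = 35): continuation = 1/1.02·[0.2333·0.2913 + 0.7667·6.7500] = 5.1402; exercise value = 5.0000 ≤ continuation, so V_0 = 5.1402

$5.14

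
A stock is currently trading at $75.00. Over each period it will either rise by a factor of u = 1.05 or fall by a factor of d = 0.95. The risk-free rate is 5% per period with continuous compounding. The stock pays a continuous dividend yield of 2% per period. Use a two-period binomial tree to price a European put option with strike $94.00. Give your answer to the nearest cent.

$13.00

Per-period risk-free factor R = e^0.05 = 1.0513; dividend-adjusted growth = e^(0.05−0.02) = 1.0305.
Risk-neutral probability p = (1.0305 − 0.95)/(1.05 − 0.95) = 0.0805/0.1000 = 0.8045
Terminal stock prices: S_uu = 82.69, S_ud = 74.81, S_dd = 67.69
Terminal payoffs (K − S): max(11.31, 0) = 11.31, max(19.19, 0) = 19.19, max(26.31, 0) = 26.31
Node u (S = 78.75): V_u = e^(−0.05)·[0.8045·11.3125 + 0.1955·19.1875] = 12.2249
Node d (S = 71.25): V_d = e^(−0.05)·[0.8045·19.1875 + 0.1955·26.3125] = 19.5764
Node 0 (S = 75): V_0 = e^(−0.05)·[0.8045·12.2249 + 0.1955·19.5764] = 12.9955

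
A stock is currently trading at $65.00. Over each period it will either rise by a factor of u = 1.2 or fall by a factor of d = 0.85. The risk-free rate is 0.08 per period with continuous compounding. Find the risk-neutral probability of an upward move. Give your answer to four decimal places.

p = 0.6665

Risk-neutral probability p = (e^0.08 − 0.85)/(1.2 − 0.85) = 0.2333/0.3500 = 0.6665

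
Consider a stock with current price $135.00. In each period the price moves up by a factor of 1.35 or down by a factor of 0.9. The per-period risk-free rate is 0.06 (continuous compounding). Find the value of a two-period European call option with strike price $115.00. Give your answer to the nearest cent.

Risk-neutral probability p = (e^0.06 − 0.9)/(1.35 − 0.9) = 0.1618/0.4500 = 0.3596
Terminal stock prices: S_uu = 246, S_ud = 164, S_dd = 109.4
Terminal payoffs (S − K): max(131, 0) = 131, max(49.03, 0) = 49.03, max(-5.65, 0) = 0
Node u (S = 182.2): V_u = e^(−0.06)·[0.3596·131.0375 + 0.6404·49.0250] = 73.9471
Node d (S = 121.5): V_d = e^(−0.06)·[0.3596·49.0250 + 0.6404·0.0000] = 16.6044
Node 0 (S = 135): V_0 = e^(−0.06)·[0.3596·73.9471 + 0.6404·16.6044] = 35.0590

$35.06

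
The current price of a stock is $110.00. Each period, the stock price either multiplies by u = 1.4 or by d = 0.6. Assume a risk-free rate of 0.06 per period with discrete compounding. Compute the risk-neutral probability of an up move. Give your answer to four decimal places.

Risk-neutral probability p = (1 + 0.06 − 0.6)/(1.4 − 0.6) = 0.4600/0.8000 = 0.5750

p = 0.5750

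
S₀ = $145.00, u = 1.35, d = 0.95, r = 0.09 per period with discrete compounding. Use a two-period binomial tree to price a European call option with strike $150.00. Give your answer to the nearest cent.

$25.55

Risk-neutral probability p = (1 + 0.09 − 0.95)/(1.35 − 0.95) = 0.1400/0.4000 = 0.3500
Terminal stock prices: S_uu = 264.3, S_ud = 186, S_dd = 130.9
Terminal payoffs (S − K): max(114.3, 0) = 114.3, max(35.96, 0) = 35.96, max(-19.14, 0) = 0
Node u (S = 195.8): V_u = 1/1.09·[0.3500·114.2625 + 0.6500·35.9625] = 58.1353
Node d (S = 137.8): V_d = 1/1.09·[0.3500·35.9625 + 0.6500·0.0000] = 11.5476
Node 0 (S = 145): V_0 = 1/1.09·[0.3500·58.1353 + 0.6500·11.5476] = 25.5535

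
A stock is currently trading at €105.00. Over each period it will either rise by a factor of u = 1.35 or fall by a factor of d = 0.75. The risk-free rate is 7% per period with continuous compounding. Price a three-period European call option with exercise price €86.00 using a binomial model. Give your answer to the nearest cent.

Risk-neutral probability p = (e^0.07 − 0.75)/(1.35 − 0.75) = 0.3225/0.6000 = 0.5375
Terminal stock prices: S_uuu = 258.3, S_uud = 143.5, S_udd = 79.73, S_ddd = 44.3
Terminal payoffs (S − K): max(172.3, 0) = 172.3, max(57.52, 0) = 57.52, max(-6.266, 0) = 0, max(-41.7, 0) = 0
Node uu (S = 191.4): V_uu = e^(−0.07)·[0.5375·172.3394 + 0.4625·57.5219] = 111.1766
Node ud (S = 106.3): V_ud = e^(−0.07)·[0.5375·57.5219 + 0.4625·0.0000] = 28.8285
Node dd (S = 59.06): V_dd = e^(−0.07)·[0.5375·0.0000 + 0.4625·0.0000] = 0.0000
Node u (S = 141.8): V_u = e^(−0.07)·[0.5375·111.1766 + 0.4625·28.8285] = 68.1503
Node d (S = 78.75): V_d = e^(−0.07)·[0.5375·28.8285 + 0.4625·0.0000] = 14.4481
Node 0 (S = 105): V_0 = e^(−0.07)·[0.5375·68.1503 + 0.4625·14.4481] = 40.3855

€40.39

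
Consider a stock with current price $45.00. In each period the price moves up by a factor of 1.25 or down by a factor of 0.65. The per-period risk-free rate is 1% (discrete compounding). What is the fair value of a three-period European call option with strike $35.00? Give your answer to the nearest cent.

$15.58

Risk-neutral probability p = (1 + 0.01 − 0.65)/(1.25 − 0.65) = 0.3600/0.6000 = 0.6000
Terminal stock prices: S_uuu = 87.89, S_uud = 45.7, S_udd = 23.77, S_ddd = 12.36
Terminal payoffs (S − K): max(52.89, 0) = 52.89, max(10.7, 0) = 10.7, max(-11.23, 0) = 0, max(-22.64, 0) = 0
Node uu (S = 70.31): V_uu = 1/1.01·[0.6000·52.8906 + 0.4000·10.7031] = 35.6590
Node ud (S = 36.56): V_ud = 1/1.01·[0.6000·10.7031 + 0.4000·0.0000] = 6.3583
Node dd (S = 19.01): V_dd = 1/1.01·[0.6000·0.0000 + 0.4000·0.0000] = 0.0000
Node u (S = 56.25): V_u = 1/1.01·[0.6000·35.6590 + 0.4000·6.3583] = 23.7017
Node d (S = 29.25): V_d = 1/1.01·[0.6000·6.3583 + 0.4000·0.0000] = 3.7772
Node 0 (S = 45): V_0 = 1/1.01·[0.6000·23.7017 + 0.4000·3.7772] = 15.5762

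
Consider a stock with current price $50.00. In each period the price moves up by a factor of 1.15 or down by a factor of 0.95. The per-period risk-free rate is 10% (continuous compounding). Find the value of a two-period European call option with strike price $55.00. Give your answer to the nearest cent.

$5.48

Risk-neutral probability p = (e^0.1 − 0.95)/(1.15 − 0.95) = 0.1552/0.2000 = 0.7759
Terminal stock prices: S_uu = 66.12, S_ud = 54.62, S_dd = 45.12
Terminal payoffs (S − K): max(11.12, 0) = 11.12, max(-0.375, 0) = 0, max(-9.875, 0) = 0
Node u (S = 57.5): V_u = e^(−0.1)·[0.7759·11.1250 + 0.2241·0.0000] = 7.8100
Node d (S = 47.5): V_d = e^(−0.1)·[0.7759·0.0000 + 0.2241·0.0000] = 0.0000
Node 0 (S = 50): V_0 = e^(−0.1)·[0.7759·7.8100 + 0.2241·0.0000] = 5.4828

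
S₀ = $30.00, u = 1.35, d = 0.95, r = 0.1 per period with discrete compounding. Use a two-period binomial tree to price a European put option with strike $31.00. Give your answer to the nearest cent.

Risk-neutral probability p = (1 + 0.1 − 0.95)/(1.35 − 0.95) = 0.1500/0.4000 = 0.3750
Terminal stock prices: S_uu = 54.68, S_ud = 38.48, S_dd = 27.07
Terminal payoffs (K − S): max(-23.68, 0) = 0, max(-7.475, 0) = 0, max(3.925, 0) = 3.925
Node u (S = 40.5): V_u = 1/1.1·[0.3750·0.0000 + 0.6250·0.0000] = 0.0000
Node d (S = 28.5): V_d = 1/1.1·[0.3750·0.0000 + 0.6250·3.9250] = 2.2301
Node 0 (S = 30): V_0 = 1/1.1·[0.3750·0.0000 + 0.6250·2.2301] = 1.2671

$1.27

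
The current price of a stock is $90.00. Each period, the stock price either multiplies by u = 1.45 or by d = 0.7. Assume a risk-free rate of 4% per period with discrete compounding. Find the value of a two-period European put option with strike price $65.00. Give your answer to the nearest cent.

Risk-neutral probability p = (1 + 0.04 − 0.7)/(1.45 − 0.7) = 0.3400/0.7500 = 0.4533
Terminal stock prices: S_uu = 189.2, S_ud = 91.35, S_dd = 44.1
Terminal payoffs (K − S): max(-124.2, 0) = 0, max(-26.35, 0) = 0, max(20.9, 0) = 20.9
Node u (S = 130.5): V_u = 1/1.04·[0.4533·0.0000 + 0.5467·0.0000] = 0.0000
Node d (S = 63): V_d = 1/1.04·[0.4533·0.0000 + 0.5467·20.9000] = 10.9859
Node 0 (S = 90): V_0 = 1/1.04·[0.4533·0.0000 + 0.5467·10.9859] = 5.7746

$5.77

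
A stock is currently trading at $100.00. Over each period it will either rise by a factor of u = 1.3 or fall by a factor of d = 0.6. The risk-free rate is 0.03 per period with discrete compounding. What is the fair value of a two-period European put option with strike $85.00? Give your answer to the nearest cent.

$10.00

Risk-neutral probability p = (1 + 0.03 − 0.6)/(1.3 − 0.6) = 0.4300/0.7000 = 0.6143
Terminal stock prices: S_uu = 169, S_ud = 78, S_dd = 36
Terminal payoffs (K − S): max(-84, 0) = 0, max(7, 0) = 7, max(49, 0) = 49
Node u (S = 130): V_u = 1/1.03·[0.6143·0.0000 + 0.3857·7.0000] = 2.6214
Node d (S = 60): V_d = 1/1.03·[0.6143·7.0000 + 0.3857·49.0000] = 22.5243
Node 0 (S = 100): V_0 = 1/1.03·[0.6143·2.6214 + 0.3857·22.5243] = 9.9982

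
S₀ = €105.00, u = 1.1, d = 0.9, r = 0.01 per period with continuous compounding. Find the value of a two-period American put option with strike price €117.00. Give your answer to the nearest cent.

€13.18

Risk-neutral probability p = (e^0.01 − 0.9)/(1.1 − 0.9) = 0.1101/0.2000 = 0.5503
Terminal stock prices: S_uu = 127.1, S_ud = 104, S_dd = 85.05
Terminal payoffs (K − S): max(-10.05, 0) = 0, max(13.05, 0) = 13.05, max(31.95, 0) = 31.95
Node u (S = 115.5): continuation = e^(−0.01)·[0.5503·0.0000 + 0.4497·13.0500] = 5.8108; exercise value = 1.5000 ≤ continuation, so V_u = 5.8108
Node d (S = 94.5): continuation = e^(−0.01)·[0.5503·13.0500 + 0.4497·31.9500] = 21.3358; exercise value = 22.5000 > continuation, so V_d = 22.5000 (exercise)
Node 0 (S = 105): continuation = e^(−0.01)·[0.5503·5.8108 + 0.4497·22.5000] = 13.1843; exercise value = 12.0000 ≤ continuation, so V_0 = 13.1843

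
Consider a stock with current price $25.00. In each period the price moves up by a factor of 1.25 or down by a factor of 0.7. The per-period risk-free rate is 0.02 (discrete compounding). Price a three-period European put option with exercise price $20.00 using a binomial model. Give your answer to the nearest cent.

$2.14

Risk-neutral probability p = (1 + 0.02 − 0.7)/(1.25 − 0.7) = 0.3200/0.5500 = 0.5818
Terminal stock prices: S_uuu = 48.83, S_uud = 27.34, S_udd = 15.31, S_ddd = 8.575
Terminal payoffs (K − S): max(-28.83, 0) = 0, max(-7.344, 0) = 0, max(4.688, 0) = 4.688, max(11.43, 0) = 11.43
Node uu (S = 39.06): V_uu = 1/1.02·[0.5818·0.0000 + 0.4182·0.0000] = 0.0000
Node ud (S = 21.88): V_ud = 1/1.02·[0.5818·0.0000 + 0.4182·4.6875] = 1.9218
Node dd (S = 12.25): V_dd = 1/1.02·[0.5818·4.6875 + 0.4182·11.4250] = 7.3578
Node u (S = 31.25): V_u = 1/1.02·[0.5818·0.0000 + 0.4182·1.9218] = 0.7879
Node d (S = 17.5): V_d = 1/1.02·[0.5818·1.9218 + 0.4182·7.3578] = 4.1128
Node 0 (S = 25): V_0 = 1/1.02·[0.5818·0.7879 + 0.4182·4.1128] = 2.1356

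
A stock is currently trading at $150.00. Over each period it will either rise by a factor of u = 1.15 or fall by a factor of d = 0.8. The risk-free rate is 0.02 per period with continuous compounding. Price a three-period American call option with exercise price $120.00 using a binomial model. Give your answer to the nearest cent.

Risk-neutral probability p = (e^0.02 − 0.8)/(1.15 − 0.8) = 0.2202/0.3500 = 0.6291
Terminal stock prices: S_uuu = 228.1, S_uud = 158.7, S_udd = 110.4, S_ddd = 76.8
Terminal payoffs (S − K): max(108.1, 0) = 108.1, max(38.7, 0) = 38.7, max(-9.6, 0) = 0, max(-43.2, 0) = 0
Node uu (S = 198.4): continuation = e^(−0.02)·[0.6291·108.1312 + 0.3709·38.7000] = 80.7512; exercise value = 78.3750 ≤ continuation, so V_uu = 80.7512
Node ud (S = 138): continuation = e^(−0.02)·[0.6291·38.7000 + 0.3709·0.0000] = 23.8659; exercise value = 18.0000 ≤ continuation, so V_ud = 23.8659
Node dd (S = 96): continuation = e^(−0.02)·[0.6291·0.0000 + 0.3709·0.0000] = 0.0000; exercise value = 0.0000 ≤ continuation, so V_dd = 0.0000
Node u (S = 172.5): continuation = e^(−0.02)·[0.6291·80.7512 + 0.3709·23.8659] = 58.4738; exercise value = 52.5000 ≤ continuation, so V_u = 58.4738
Node d (S = 120): continuation = e^(−0.02)·[0.6291·23.8659 + 0.3709·0.0000] = 14.7178; exercise value = 0.0000 ≤ continuation, so V_d = 14.7178
Node 0 (S = 150): continuation = e^(−0.02)·[0.6291·58.4738 + 0.3709·14.7178] = 41.4102; exercise value = 30.0000 ≤ continuation, so V_0 = 41.4102

$41.41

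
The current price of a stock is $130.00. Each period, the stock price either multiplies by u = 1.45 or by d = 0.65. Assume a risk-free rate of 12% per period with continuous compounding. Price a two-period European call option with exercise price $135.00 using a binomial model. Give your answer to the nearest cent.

$38.76

Risk-neutral probability p = (e^0.12 − 0.65)/(1.45 − 0.65) = 0.4775/0.8000 = 0.5969
Terminal stock prices: S_uu = 273.3, S_ud = 122.5, S_dd = 54.93
Terminal payoffs (S − K): max(138.3, 0) = 138.3, max(-12.47, 0) = 0, max(-80.07, 0) = 0
Node u (S = 188.5): V_u = e^(−0.12)·[0.5969·138.3250 + 0.4031·0.0000] = 73.2261
Node d (S = 84.5): V_d = e^(−0.12)·[0.5969·0.0000 + 0.4031·0.0000] = 0.0000
Node 0 (S = 130): V_0 = e^(−0.12)·[0.5969·73.2261 + 0.4031·0.0000] = 38.7642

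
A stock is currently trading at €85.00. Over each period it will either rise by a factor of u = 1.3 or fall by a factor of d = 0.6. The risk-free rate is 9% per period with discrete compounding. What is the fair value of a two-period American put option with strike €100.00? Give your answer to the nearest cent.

€19.44

Risk-neutral probability p = (1 + 0.09 − 0.6)/(1.3 − 0.6) = 0.4900/0.7000 = 0.7000
Terminal stock prices: S_uu = 143.7, S_ud = 66.3, S_dd = 30.6
Terminal payoffs (K − S): max(-43.65, 0) = 0, max(33.7, 0) = 33.7, max(69.4, 0) = 69.4
Node u (S = 110.5): continuation = 1/1.09·[0.7000·0.0000 + 0.3000·33.7000] = 9.2752; exercise value = 0.0000 ≤ continuation, so V_u = 9.2752
Node d (S = 51): continuation = 1/1.09·[0.7000·33.7000 + 0.3000·69.4000] = 40.7431; exercise value = 49.0000 > continuation, so V_d = 49.0000 (exercise)
Node 0 (S = 85): continuation = 1/1.09·[0.7000·9.2752 + 0.3000·49.0000] = 19.4428; exercise value = 15.0000 ≤ continuation, so V_0 = 19.4428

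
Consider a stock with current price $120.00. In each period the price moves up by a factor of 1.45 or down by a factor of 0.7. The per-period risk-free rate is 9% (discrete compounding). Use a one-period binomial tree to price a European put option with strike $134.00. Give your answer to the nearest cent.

Risk-neutral probability p = (1 + 0.09 − 0.7)/(1.45 − 0.7) = 0.3900/0.7500 = 0.5200
Terminal stock prices: S_u = 174, S_d = 84
Terminal payoffs (K − S): max(-40, 0) = 0, max(50, 0) = 50
Node 0 (S = 120): V_0 = 1/1.09·[0.5200·0.0000 + 0.4800·50.0000] = 22.0183

$22.02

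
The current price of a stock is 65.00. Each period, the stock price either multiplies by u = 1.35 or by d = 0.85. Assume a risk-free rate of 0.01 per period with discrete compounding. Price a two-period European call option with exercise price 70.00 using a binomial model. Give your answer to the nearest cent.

6.82

Risk-neutral probability p = (1 + 0.01 − 0.85)/(1.35 − 0.85) = 0.1600/0.5000 = 0.3200
Terminal stock prices: S_uu = 118.5, S_ud = 74.59, S_dd = 46.96
Terminal payoffs (S − K): max(48.46, 0) = 48.46, max(4.587, 0) = 4.587, max(-23.04, 0) = 0
Node u (S = 87.75): V_u = 1/1.01·[0.3200·48.4625 + 0.6800·4.5875] = 18.4431
Node d (S = 55.25): V_d = 1/1.01·[0.3200·4.5875 + 0.6800·0.0000] = 1.4535
Node 0 (S = 65): V_0 = 1/1.01·[0.3200·18.4431 + 0.6800·1.4535] = 6.8219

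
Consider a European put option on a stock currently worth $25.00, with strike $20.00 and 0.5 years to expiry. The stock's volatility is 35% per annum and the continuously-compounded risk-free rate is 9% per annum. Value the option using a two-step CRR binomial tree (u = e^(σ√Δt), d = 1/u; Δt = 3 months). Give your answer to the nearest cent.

$0.52

CRR parameters: u = e^(σ√Δt) = e^(0.35·√0.25) = 1.1912, d = 1/u = 0.8395
Per-period rate: rΔt = 0.09·0.25 = 0.0225, so R = e^0.0225 = 1.0228
Risk-neutral probability p = (e^0.0225 − 0.8395)/(1.1912 − 0.8395) = 0.1833/0.3518 = 0.5210
Terminal stock prices: S_uu = 35.48, S_ud = 25, S_dd = 17.62
Terminal payoffs (K − S): max(-15.48, 0) = 0, max(-5, 0) = 0, max(2.383, 0) = 2.383
Node u (S = 29.78): V_u = e^(−0.0225)·[0.5210·0.0000 + 0.4790·0.0000] = 0.0000
Node d (S = 20.99): V_d = e^(−0.0225)·[0.5210·0.0000 + 0.4790·2.3828] = 1.1159
Node 0 (S = 25): V_0 = e^(−0.0225)·[0.5210·0.0000 + 0.4790·1.1159] = 0.5226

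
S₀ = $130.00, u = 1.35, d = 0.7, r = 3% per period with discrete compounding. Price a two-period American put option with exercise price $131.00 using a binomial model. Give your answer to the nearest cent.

Risk-neutral probability p = (1 + 0.03 − 0.7)/(1.35 − 0.7) = 0.3300/0.6500 = 0.5077
Terminal stock prices: S_uu = 236.9, S_ud = 122.8, S_dd = 63.7
Terminal payoffs (K − S): max(-105.9, 0) = 0, max(8.15, 0) = 8.15, max(67.3, 0) = 67.3
Node u (S = 175.5): continuation = 1/1.03·[0.5077·0.0000 + 0.4923·8.1500] = 3.8954; exercise value = 0.0000 ≤ continuation, so V_u = 3.8954
Node d (S = 91): continuation = 1/1.03·[0.5077·8.1500 + 0.4923·67.3000] = 36.1845; exercise value = 40.0000 > continuation, so V_d = 40.0000 (exercise)
Node 0 (S = 130): continuation = 1/1.03·[0.5077·3.8954 + 0.4923·40.0000] = 21.0388; exercise value = 1.0000 ≤ continuation, so V_0 = 21.0388

$21.04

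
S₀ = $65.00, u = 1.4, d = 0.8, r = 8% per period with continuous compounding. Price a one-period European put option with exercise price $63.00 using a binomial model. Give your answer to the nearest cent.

Risk-neutral probability p = (e^0.08 − 0.8)/(1.4 − 0.8) = 0.2833/0.6000 = 0.4721
Terminal stock prices: S_u = 91, S_d = 52
Terminal payoffs (K − S): max(-28, 0) = 0, max(11, 0) = 11
Node 0 (S = 65): V_0 = e^(−0.08)·[0.4721·0.0000 + 0.5279·11.0000] = 5.3600

$5.36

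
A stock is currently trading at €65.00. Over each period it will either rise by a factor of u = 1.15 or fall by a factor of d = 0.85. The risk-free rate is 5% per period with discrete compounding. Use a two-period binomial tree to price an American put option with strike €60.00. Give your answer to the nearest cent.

Risk-neutral probability p = (1 + 0.05 − 0.85)/(1.15 − 0.85) = 0.2000/0.3000 = 0.6667
Terminal stock prices: S_uu = 85.96, S_ud = 63.54, S_dd = 46.96
Terminal payoffs (K − S): max(-25.96, 0) = 0, max(-3.538, 0) = 0, max(13.04, 0) = 13.04
Node u (S = 74.75): continuation = 1/1.05·[0.6667·0.0000 + 0.3333·0.0000] = 0.0000; exercise value = 0.0000 ≤ continuation, so V_u = 0.0000
Node d (S = 55.25): continuation = 1/1.05·[0.6667·0.0000 + 0.3333·13.0375] = 4.1389; exercise value = 4.7500 > continuation, so V_d = 4.7500 (exercise)
Node 0 (S = 65): continuation = 1/1.05·[0.6667·0.0000 + 0.3333·4.7500] = 1.5079; exercise value = 0.0000 ≤ continuation, so V_0 = 1.5079

€1.51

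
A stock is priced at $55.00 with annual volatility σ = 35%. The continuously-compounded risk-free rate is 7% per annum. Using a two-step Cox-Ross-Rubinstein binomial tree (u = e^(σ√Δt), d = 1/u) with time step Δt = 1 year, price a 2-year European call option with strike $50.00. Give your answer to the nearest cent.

CRR parameters: u = e^(σ√Δt) = e^(0.35·√1) = 1.4191, d = 1/u = 0.7047
Per-period rate: rΔt = 0.07·1 = 0.07, so R = e^0.07 = 1.0725
Risk-neutral probability p = (e^0.07 − 0.7047)/(1.4191 − 0.7047) = 0.3678/0.7144 = 0.5149
Terminal stock prices: S_uu = 110.8, S_ud = 55, S_dd = 27.31
Terminal payoffs (S − K): max(60.76, 0) = 60.76, max(5, 0) = 5, max(-22.69, 0) = 0
Node u (S = 78.05): V_u = e^(−0.07)·[0.5149·60.7564 + 0.4851·5.0000] = 31.4290
Node d (S = 38.76): V_d = e^(−0.07)·[0.5149·5.0000 + 0.4851·0.0000] = 2.4004
Node 0 (S = 55): V_0 = e^(−0.07)·[0.5149·31.4290 + 0.4851·2.4004] = 16.1739

$16.17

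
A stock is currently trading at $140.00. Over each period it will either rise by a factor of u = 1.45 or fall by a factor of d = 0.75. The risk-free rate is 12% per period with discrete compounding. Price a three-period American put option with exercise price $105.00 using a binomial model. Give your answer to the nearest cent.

Risk-neutral probability p = (1 + 0.12 − 0.75)/(1.45 − 0.75) = 0.3700/0.7000 = 0.5286
Terminal stock prices: S_uuu = 426.8, S_uud = 220.8, S_udd = 114.2, S_ddd = 59.06
Terminal payoffs (K − S): max(-321.8, 0) = 0, max(-115.8, 0) = 0, max(-9.188, 0) = 0, max(45.94, 0) = 45.94
Node uu (S = 294.4): continuation = 1/1.12·[0.5286·0.0000 + 0.4714·0.0000] = 0.0000; exercise value = 0.0000 ≤ continuation, so V_uu = 0.0000
Node ud (S = 152.2): continuation = 1/1.12·[0.5286·0.0000 + 0.4714·0.0000] = 0.0000; exercise value = 0.0000 ≤ continuation, so V_ud = 0.0000
Node dd (S = 78.75): continuation = 1/1.12·[0.5286·0.0000 + 0.4714·45.9375] = 19.3359; exercise value = 26.2500 > continuation, so V_dd = 26.2500 (exercise)
Node u (S = 203): continuation = 1/1.12·[0.5286·0.0000 + 0.4714·0.0000] = 0.0000; exercise value = 0.0000 ≤ continuation, so V_u = 0.0000
Node d (S = 105): continuation = 1/1.12·[0.5286·0.0000 + 0.4714·26.2500] = 11.0491; exercise value = 0.0000 ≤ continuation, so V_d = 11.0491
Node 0 (S = 140): continuation = 1/1.12·[0.5286·0.0000 + 0.4714·11.0491] = 4.6508; exercise value = 0.0000 ≤ continuation, so V_0 = 4.6508

$4.65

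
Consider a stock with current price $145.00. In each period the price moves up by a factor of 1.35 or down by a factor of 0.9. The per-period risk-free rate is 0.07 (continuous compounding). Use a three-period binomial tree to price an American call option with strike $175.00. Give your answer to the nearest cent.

$22.15

Risk-neutral probability p = (e^0.07 − 0.9)/(1.35 − 0.9) = 0.1725/0.4500 = 0.3834
Terminal stock prices: S_uuu = 356.8, S_uud = 237.8, S_udd = 158.6, S_ddd = 105.7
Terminal payoffs (S − K): max(181.8, 0) = 181.8, max(62.84, 0) = 62.84, max(-16.44, 0) = 0, max(-69.29, 0) = 0
Node uu (S = 264.3): continuation = e^(−0.07)·[0.3834·181.7544 + 0.6166·62.8363] = 101.0936; exercise value = 89.2625 ≤ continuation, so V_uu = 101.0936
Node ud (S = 176.2): continuation = e^(−0.07)·[0.3834·62.8363 + 0.6166·0.0000] = 22.4598; exercise value = 1.1750 ≤ continuation, so V_ud = 22.4598
Node dd (S = 117.5): continuation = e^(−0.07)·[0.3834·0.0000 + 0.6166·0.0000] = 0.0000; exercise value = 0.0000 ≤ continuation, so V_dd = 0.0000
Node u (S = 195.8): continuation = e^(−0.07)·[0.3834·101.0936 + 0.6166·22.4598] = 49.0478; exercise value = 20.7500 ≤ continuation, so V_u = 49.0478
Node d (S = 130.5): continuation = e^(−0.07)·[0.3834·22.4598 + 0.6166·0.0000] = 8.0279; exercise value = 0.0000 ≤ continuation, so V_d = 8.0279
Node 0 (S = 145): continuation = e^(−0.07)·[0.3834·49.0478 + 0.6166·8.0279] = 22.1471; exercise value = 0.0000 ≤ continuation, so V_0 = 22.1471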